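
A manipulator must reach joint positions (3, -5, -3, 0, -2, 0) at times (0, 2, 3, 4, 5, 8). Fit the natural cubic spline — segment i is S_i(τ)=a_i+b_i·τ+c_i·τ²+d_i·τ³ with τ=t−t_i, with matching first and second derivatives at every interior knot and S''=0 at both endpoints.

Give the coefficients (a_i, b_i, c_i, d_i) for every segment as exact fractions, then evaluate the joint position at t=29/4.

Δ: Δ0=-4, Δ1=2, Δ2=3, Δ3=-2, Δ4=2/3
row 1: diag=6, rhs=36; c'=1/6, d'=6
row 2: denom=4−1·1/6=23/6; d'=(6−1·6)/(23/6)=0
row 3: denom=4−1·6/23=86/23; d'=(-30−1·0)/(86/23)=-345/43
row 4: denom=8−1·23/86=665/86; d'=(16−1·-345/43)/(665/86)=2066/665
back: M4=2066/665
back: M3=-345/43−23/86·2066/665=-5888/665
back: M2=0−6/23·-5888/665=1536/665
back: M1=6−1/6·1536/665=3734/665
M: M0=0, M1=3734/665, M2=1536/665, M3=-5888/665, M4=2066/665, M5=0
seg 0: a=3, c=M0/2=0, d=(M1−M0)/(6·2)=1867/3990, b=Δ0−h0·(2M0+M1)/6=-11714/1995
seg 1: a=-5, c=M1/2=1867/665, d=(M2−M1)/(6·1)=-157/285, b=Δ1−h1·(2M1+M2)/6=-512/1995
seg 2: a=-3, c=M2/2=768/665, d=(M3−M2)/(6·1)=-3712/1995, b=Δ2−h2·(2M2+M3)/6=7393/1995
seg 3: a=0, c=M3/2=-2944/665, d=(M4−M3)/(6·1)=3977/1995, b=Δ3−h3·(2M3+M4)/6=173/399
seg 4: a=-2, c=M4/2=1033/665, d=(M5−M4)/(6·3)=-1033/5985, b=Δ4−h4·(2M4+M5)/6=-4868/1995
t_q=29/4 → seg 4, τ=9/4; S=-2+-4868/1995·τ+1033/665·τ²+-1033/5985·τ³=-13553/8512

  seg 0: a=3 b=-11714/1995 c=0 d=1867/3990
  seg 1: a=-5 b=-512/1995 c=1867/665 d=-157/285
  seg 2: a=-3 b=7393/1995 c=768/665 d=-3712/1995
  seg 3: a=0 b=173/399 c=-2944/665 d=3977/1995
  seg 4: a=-2 b=-4868/1995 c=1033/665 d=-1033/5985
S(29/4) = -13553/8512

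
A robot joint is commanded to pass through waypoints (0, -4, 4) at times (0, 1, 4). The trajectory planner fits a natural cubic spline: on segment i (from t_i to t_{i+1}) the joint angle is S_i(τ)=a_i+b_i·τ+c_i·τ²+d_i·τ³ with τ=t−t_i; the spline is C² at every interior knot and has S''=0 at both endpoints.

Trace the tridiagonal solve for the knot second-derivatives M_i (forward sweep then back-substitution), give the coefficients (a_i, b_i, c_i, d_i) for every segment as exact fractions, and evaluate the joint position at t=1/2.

  seg 0: a=0 b=-29/6 c=0 d=5/6
  seg 1: a=-4 b=-7/3 c=5/2 d=-5/18
S(1/2) = -37/16

Δ: Δ0=-4, Δ1=8/3
row 1: diag=8, rhs=40; c'=3/8, d'=5
back: M1=5
M: M0=0, M1=5, M2=0
seg 0: a=0, c=M0/2=0, d=(M1−M0)/(6·1)=5/6, b=Δ0−h0·(2M0+M1)/6=-29/6
seg 1: a=-4, c=M1/2=5/2, d=(M2−M1)/(6·3)=-5/18, b=Δ1−h1·(2M1+M2)/6=-7/3
t_q=1/2 → seg 0, τ=1/2; S=0+-29/6·τ+0·τ²+5/6·τ³=-37/16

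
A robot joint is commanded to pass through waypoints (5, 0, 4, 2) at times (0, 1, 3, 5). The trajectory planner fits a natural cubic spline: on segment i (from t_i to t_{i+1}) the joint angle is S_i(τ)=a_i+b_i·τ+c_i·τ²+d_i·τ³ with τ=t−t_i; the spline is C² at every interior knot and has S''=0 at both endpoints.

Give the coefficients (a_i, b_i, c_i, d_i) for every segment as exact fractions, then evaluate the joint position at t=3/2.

  seg 0: a=5 b=-141/22 c=0 d=31/22
  seg 1: a=0 b=-24/11 c=93/22 d=-47/44
  seg 2: a=4 b=21/11 c=-24/11 d=4/11
S(3/2) = -59/352

Δ: Δ0=-5, Δ1=2, Δ2=-1
row 1: diag=6, rhs=42; c'=1/3, d'=7
row 2: denom=8−2·1/3=22/3; d'=(-18−2·7)/(22/3)=-48/11
back: M2=-48/11
back: M1=7−1/3·-48/11=93/11
M: M0=0, M1=93/11, M2=-48/11, M3=0
seg 0: a=5, c=M0/2=0, d=(M1−M0)/(6·1)=31/22, b=Δ0−h0·(2M0+M1)/6=-141/22
seg 1: a=0, c=M1/2=93/22, d=(M2−M1)/(6·2)=-47/44, b=Δ1−h1·(2M1+M2)/6=-24/11
seg 2: a=4, c=M2/2=-24/11, d=(M3−M2)/(6·2)=4/11, b=Δ2−h2·(2M2+M3)/6=21/11
t_q=3/2 → seg 1, τ=1/2; S=0+-24/11·τ+93/22·τ²+-47/44·τ³=-59/352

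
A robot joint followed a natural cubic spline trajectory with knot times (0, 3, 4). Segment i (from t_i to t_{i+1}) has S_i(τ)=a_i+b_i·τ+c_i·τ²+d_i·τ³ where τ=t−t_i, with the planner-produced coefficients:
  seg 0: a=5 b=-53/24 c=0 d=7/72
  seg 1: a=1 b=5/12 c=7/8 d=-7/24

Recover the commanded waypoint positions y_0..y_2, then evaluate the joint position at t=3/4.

y_0=5 y_1=1 y_2=2
S(3/4) = 1733/512

y_0 = S_0(0) = a_0 = 5
y_1 = S_1(0) = a_1 = 1
y_2 = S_1(1) = 2
t_q=3/4 is in segment 0 (τ=3/4); S_0(τ)=1733/512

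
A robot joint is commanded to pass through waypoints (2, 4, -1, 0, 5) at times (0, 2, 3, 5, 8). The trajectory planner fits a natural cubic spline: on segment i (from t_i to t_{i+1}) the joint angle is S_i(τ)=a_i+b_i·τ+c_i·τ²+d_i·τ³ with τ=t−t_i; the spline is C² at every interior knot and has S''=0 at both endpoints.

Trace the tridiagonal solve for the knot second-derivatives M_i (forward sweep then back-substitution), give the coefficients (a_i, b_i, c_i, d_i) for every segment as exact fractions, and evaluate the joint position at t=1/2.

Δ: Δ0=1, Δ1=-5, Δ2=1/2, Δ3=5/3
row 1: diag=6, rhs=-36; c'=1/6, d'=-6
row 2: denom=6−1·1/6=35/6; d'=(33−1·-6)/(35/6)=234/35
row 3: denom=10−2·12/35=326/35; d'=(7−2·234/35)/(326/35)=-223/326
back: M3=-223/326
back: M2=234/35−12/35·-223/326=1128/163
back: M1=-6−1/6·1128/163=-1166/163
M: M0=0, M1=-1166/163, M2=1128/163, M3=-223/326, M4=0
seg 0: a=2, c=M0/2=0, d=(M1−M0)/(6·2)=-583/978, b=Δ0−h0·(2M0+M1)/6=1655/489
seg 1: a=4, c=M1/2=-583/163, d=(M2−M1)/(6·1)=1147/489, b=Δ1−h1·(2M1+M2)/6=-1843/489
seg 2: a=-1, c=M2/2=564/163, d=(M3−M2)/(6·2)=-2479/3912, b=Δ2−h2·(2M2+M3)/6=-1900/489
seg 3: a=0, c=M3/2=-223/652, d=(M4−M3)/(6·3)=223/5868, b=Δ3−h3·(2M3+M4)/6=2299/978
t_q=1/2 → seg 0, τ=1/2; S=2+1655/489·τ+0·τ²+-583/978·τ³=9435/2608

  seg 0: a=2 b=1655/489 c=0 d=-583/978
  seg 1: a=4 b=-1843/489 c=-583/163 d=1147/489
  seg 2: a=-1 b=-1900/489 c=564/163 d=-2479/3912
  seg 3: a=0 b=2299/978 c=-223/652 d=223/5868
S(1/2) = 9435/2608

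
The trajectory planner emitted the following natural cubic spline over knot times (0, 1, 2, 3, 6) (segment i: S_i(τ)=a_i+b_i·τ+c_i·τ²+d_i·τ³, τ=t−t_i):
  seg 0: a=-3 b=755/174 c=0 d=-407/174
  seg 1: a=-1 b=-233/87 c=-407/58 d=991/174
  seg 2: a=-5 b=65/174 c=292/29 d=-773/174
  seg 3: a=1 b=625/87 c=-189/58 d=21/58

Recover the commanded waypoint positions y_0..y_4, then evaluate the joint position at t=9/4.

y_0 = S_0(0) = a_0 = -3
y_1 = S_1(0) = a_1 = -1
y_2 = S_2(0) = a_2 = -5
y_3 = S_3(0) = a_3 = 1
y_4 = S_3(3) = 3
t_q=9/4 is in segment 2 (τ=1/4); S_2(τ)=-16135/3712

y_0=-3 y_1=-1 y_2=-5 y_3=1 y_4=3
S(9/4) = -16135/3712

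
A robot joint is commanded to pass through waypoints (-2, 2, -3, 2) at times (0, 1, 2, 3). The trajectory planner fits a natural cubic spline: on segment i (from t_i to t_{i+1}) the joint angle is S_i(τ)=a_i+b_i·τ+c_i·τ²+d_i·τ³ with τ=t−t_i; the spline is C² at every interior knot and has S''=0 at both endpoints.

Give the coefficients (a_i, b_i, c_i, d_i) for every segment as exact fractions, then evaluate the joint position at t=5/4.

Δ: Δ0=4, Δ1=-5, Δ2=5
row 1: diag=4, rhs=-54; c'=1/4, d'=-27/2
row 2: denom=4−1·1/4=15/4; d'=(60−1·-27/2)/(15/4)=98/5
back: M2=98/5
back: M1=-27/2−1/4·98/5=-92/5
M: M0=0, M1=-92/5, M2=98/5, M3=0
seg 0: a=-2, c=M0/2=0, d=(M1−M0)/(6·1)=-46/15, b=Δ0−h0·(2M0+M1)/6=106/15
seg 1: a=2, c=M1/2=-46/5, d=(M2−M1)/(6·1)=19/3, b=Δ1−h1·(2M1+M2)/6=-32/15
seg 2: a=-3, c=M2/2=49/5, d=(M3−M2)/(6·1)=-49/15, b=Δ2−h2·(2M2+M3)/6=-23/15
t_q=5/4 → seg 1, τ=1/4; S=2+-32/15·τ+-46/5·τ²+19/3·τ³=317/320

  seg 0: a=-2 b=106/15 c=0 d=-46/15
  seg 1: a=2 b=-32/15 c=-46/5 d=19/3
  seg 2: a=-3 b=-23/15 c=49/5 d=-49/15
S(5/4) = 317/320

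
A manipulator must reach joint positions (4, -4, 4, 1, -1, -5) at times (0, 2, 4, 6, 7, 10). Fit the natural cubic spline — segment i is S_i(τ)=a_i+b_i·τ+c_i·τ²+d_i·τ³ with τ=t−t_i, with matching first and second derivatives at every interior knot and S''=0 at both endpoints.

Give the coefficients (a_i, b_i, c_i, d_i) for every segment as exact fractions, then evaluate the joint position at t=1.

Δ: Δ0=-4, Δ1=4, Δ2=-3/2, Δ3=-2, Δ4=-4/3
row 1: diag=8, rhs=48; c'=1/4, d'=6
row 2: denom=8−2·1/4=15/2; d'=(-33−2·6)/(15/2)=-6
row 3: denom=6−2·4/15=82/15; d'=(-3−2·-6)/(82/15)=135/82
row 4: denom=8−1·15/82=641/82; d'=(4−1·135/82)/(641/82)=193/641
back: M4=193/641
back: M3=135/82−15/82·193/641=1020/641
back: M2=-6−4/15·1020/641=-4118/641
back: M1=6−1/4·-4118/641=9751/1282
M: M0=0, M1=9751/1282, M2=-4118/641, M3=1020/641, M4=193/641, M5=0
seg 0: a=4, c=M0/2=0, d=(M1−M0)/(6·2)=9751/15384, b=Δ0−h0·(2M0+M1)/6=-25135/3846
seg 1: a=-4, c=M1/2=9751/2564, d=(M2−M1)/(6·2)=-17987/15384, b=Δ1−h1·(2M1+M2)/6=2059/1923
seg 2: a=4, c=M2/2=-2059/641, d=(M3−M2)/(6·2)=2569/3846, b=Δ2−h2·(2M2+M3)/6=8663/3846
seg 3: a=1, c=M3/2=510/641, d=(M4−M3)/(6·1)=-827/3846, b=Δ3−h3·(2M3+M4)/6=-9925/3846
seg 4: a=-1, c=M4/2=193/1282, d=(M5−M4)/(6·3)=-193/11538, b=Δ4−h4·(2M4+M5)/6=-3143/1923
t_q=1 → seg 0, τ=1; S=4+-25135/3846·τ+0·τ²+9751/15384·τ³=-9751/5128

  seg 0: a=4 b=-25135/3846 c=0 d=9751/15384
  seg 1: a=-4 b=2059/1923 c=9751/2564 d=-17987/15384
  seg 2: a=4 b=8663/3846 c=-2059/641 d=2569/3846
  seg 3: a=1 b=-9925/3846 c=510/641 d=-827/3846
  seg 4: a=-1 b=-3143/1923 c=193/1282 d=-193/11538
S(1) = -9751/5128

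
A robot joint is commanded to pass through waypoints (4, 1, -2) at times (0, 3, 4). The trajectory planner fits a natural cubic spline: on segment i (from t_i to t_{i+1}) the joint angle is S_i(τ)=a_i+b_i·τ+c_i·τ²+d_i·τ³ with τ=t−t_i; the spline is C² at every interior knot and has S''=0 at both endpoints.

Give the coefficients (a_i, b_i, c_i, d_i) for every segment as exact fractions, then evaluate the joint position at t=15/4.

  seg 0: a=4 b=-1/4 c=0 d=-1/12
  seg 1: a=1 b=-5/2 c=-3/4 d=1/4
S(15/4) = -305/256

Δ: Δ0=-1, Δ1=-3
row 1: diag=8, rhs=-12; c'=1/8, d'=-3/2
back: M1=-3/2
M: M0=0, M1=-3/2, M2=0
seg 0: a=4, c=M0/2=0, d=(M1−M0)/(6·3)=-1/12, b=Δ0−h0·(2M0+M1)/6=-1/4
seg 1: a=1, c=M1/2=-3/4, d=(M2−M1)/(6·1)=1/4, b=Δ1−h1·(2M1+M2)/6=-5/2
t_q=15/4 → seg 1, τ=3/4; S=1+-5/2·τ+-3/4·τ²+1/4·τ³=-305/256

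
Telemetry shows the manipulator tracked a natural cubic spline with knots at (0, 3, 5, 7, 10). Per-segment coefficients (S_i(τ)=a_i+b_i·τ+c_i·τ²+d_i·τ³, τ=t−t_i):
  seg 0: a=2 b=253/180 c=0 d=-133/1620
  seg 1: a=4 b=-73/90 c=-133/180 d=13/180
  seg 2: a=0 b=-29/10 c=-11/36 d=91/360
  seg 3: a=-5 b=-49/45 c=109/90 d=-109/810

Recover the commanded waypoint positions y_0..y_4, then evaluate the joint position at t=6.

y_0 = S_0(0) = a_0 = 2
y_1 = S_1(0) = a_1 = 4
y_2 = S_2(0) = a_2 = 0
y_3 = S_3(0) = a_3 = -5
y_4 = S_3(3) = -1
t_q=6 is in segment 2 (τ=1); S_2(τ)=-1063/360

y_0=2 y_1=4 y_2=0 y_3=-5 y_4=-1
S(6) = -1063/360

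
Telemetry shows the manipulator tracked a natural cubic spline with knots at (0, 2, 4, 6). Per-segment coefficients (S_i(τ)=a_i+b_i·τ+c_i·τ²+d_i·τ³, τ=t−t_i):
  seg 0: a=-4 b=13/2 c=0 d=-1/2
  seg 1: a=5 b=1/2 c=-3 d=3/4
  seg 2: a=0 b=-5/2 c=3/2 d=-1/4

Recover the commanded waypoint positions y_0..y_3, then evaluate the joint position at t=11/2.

y_0=-4 y_1=5 y_2=0 y_3=-1
S(11/2) = -39/32

y_0 = S_0(0) = a_0 = -4
y_1 = S_1(0) = a_1 = 5
y_2 = S_2(0) = a_2 = 0
y_3 = S_2(2) = -1
t_q=11/2 is in segment 2 (τ=3/2); S_2(τ)=-39/32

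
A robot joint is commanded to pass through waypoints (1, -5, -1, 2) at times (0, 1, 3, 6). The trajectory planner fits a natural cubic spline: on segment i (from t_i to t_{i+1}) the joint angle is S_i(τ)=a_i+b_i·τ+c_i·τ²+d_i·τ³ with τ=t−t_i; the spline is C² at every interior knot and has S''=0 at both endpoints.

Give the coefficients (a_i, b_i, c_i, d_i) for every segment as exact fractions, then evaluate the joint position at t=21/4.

  seg 0: a=1 b=-209/28 c=0 d=41/28
  seg 1: a=-5 b=-43/14 c=123/28 d=-13/14
  seg 2: a=-1 b=47/14 c=-33/28 d=11/84
S(21/4) = 3725/1792

Δ: Δ0=-6, Δ1=2, Δ2=1
row 1: diag=6, rhs=48; c'=1/3, d'=8
row 2: denom=10−2·1/3=28/3; d'=(-6−2·8)/(28/3)=-33/14
back: M2=-33/14
back: M1=8−1/3·-33/14=123/14
M: M0=0, M1=123/14, M2=-33/14, M3=0
seg 0: a=1, c=M0/2=0, d=(M1−M0)/(6·1)=41/28, b=Δ0−h0·(2M0+M1)/6=-209/28
seg 1: a=-5, c=M1/2=123/28, d=(M2−M1)/(6·2)=-13/14, b=Δ1−h1·(2M1+M2)/6=-43/14
seg 2: a=-1, c=M2/2=-33/28, d=(M3−M2)/(6·3)=11/84, b=Δ2−h2·(2M2+M3)/6=47/14
t_q=21/4 → seg 2, τ=9/4; S=-1+47/14·τ+-33/28·τ²+11/84·τ³=3725/1792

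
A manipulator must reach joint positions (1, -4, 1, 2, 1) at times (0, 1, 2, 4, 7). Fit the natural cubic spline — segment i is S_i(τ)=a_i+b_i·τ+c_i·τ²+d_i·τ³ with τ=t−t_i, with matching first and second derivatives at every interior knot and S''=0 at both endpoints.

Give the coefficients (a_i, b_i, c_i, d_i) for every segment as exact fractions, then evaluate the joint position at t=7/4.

Δ: Δ0=-5, Δ1=5, Δ2=1/2, Δ3=-1/3
row 1: diag=4, rhs=60; c'=1/4, d'=15
row 2: denom=6−1·1/4=23/4; d'=(-27−1·15)/(23/4)=-168/23
row 3: denom=10−2·8/23=214/23; d'=(-5−2·-168/23)/(214/23)=221/214
back: M3=221/214
back: M2=-168/23−8/23·221/214=-820/107
back: M1=15−1/4·-820/107=1810/107
M: M0=0, M1=1810/107, M2=-820/107, M3=221/214, M4=0
seg 0: a=1, c=M0/2=0, d=(M1−M0)/(6·1)=905/321, b=Δ0−h0·(2M0+M1)/6=-2510/321
seg 1: a=-4, c=M1/2=905/107, d=(M2−M1)/(6·1)=-1315/321, b=Δ1−h1·(2M1+M2)/6=205/321
seg 2: a=1, c=M2/2=-410/107, d=(M3−M2)/(6·2)=1861/2568, b=Δ2−h2·(2M2+M3)/6=1690/321
seg 3: a=2, c=M3/2=221/428, d=(M4−M3)/(6·3)=-221/3852, b=Δ3−h3·(2M3+M4)/6=-877/642
t_q=7/4 → seg 1, τ=3/4; S=-4+205/321·τ+905/107·τ²+-1315/321·τ³=-3367/6848

  seg 0: a=1 b=-2510/321 c=0 d=905/321
  seg 1: a=-4 b=205/321 c=905/107 d=-1315/321
  seg 2: a=1 b=1690/321 c=-410/107 d=1861/2568
  seg 3: a=2 b=-877/642 c=221/428 d=-221/3852
S(7/4) = -3367/6848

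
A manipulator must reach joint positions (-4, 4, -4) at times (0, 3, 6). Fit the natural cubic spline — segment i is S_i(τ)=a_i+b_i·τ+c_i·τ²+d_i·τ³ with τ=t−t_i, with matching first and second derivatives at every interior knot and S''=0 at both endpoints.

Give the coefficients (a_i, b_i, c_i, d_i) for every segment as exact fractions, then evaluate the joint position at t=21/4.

Δ: Δ0=8/3, Δ1=-8/3
row 1: diag=12, rhs=-32; c'=1/4, d'=-8/3
back: M1=-8/3
M: M0=0, M1=-8/3, M2=0
seg 0: a=-4, c=M0/2=0, d=(M1−M0)/(6·3)=-4/27, b=Δ0−h0·(2M0+M1)/6=4
seg 1: a=4, c=M1/2=-4/3, d=(M2−M1)/(6·3)=4/27, b=Δ1−h1·(2M1+M2)/6=0
t_q=21/4 → seg 1, τ=9/4; S=4+0·τ+-4/3·τ²+4/27·τ³=-17/16

  seg 0: a=-4 b=4 c=0 d=-4/27
  seg 1: a=4 b=0 c=-4/3 d=4/27
S(21/4) = -17/16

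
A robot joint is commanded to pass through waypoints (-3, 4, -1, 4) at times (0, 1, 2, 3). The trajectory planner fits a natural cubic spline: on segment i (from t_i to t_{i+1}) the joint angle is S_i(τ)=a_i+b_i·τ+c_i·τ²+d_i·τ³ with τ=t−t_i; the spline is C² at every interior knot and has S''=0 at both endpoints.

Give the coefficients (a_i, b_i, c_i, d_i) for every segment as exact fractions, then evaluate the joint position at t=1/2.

Δ: Δ0=7, Δ1=-5, Δ2=5
row 1: diag=4, rhs=-72; c'=1/4, d'=-18
row 2: denom=4−1·1/4=15/4; d'=(60−1·-18)/(15/4)=104/5
back: M2=104/5
back: M1=-18−1/4·104/5=-116/5
M: M0=0, M1=-116/5, M2=104/5, M3=0
seg 0: a=-3, c=M0/2=0, d=(M1−M0)/(6·1)=-58/15, b=Δ0−h0·(2M0+M1)/6=163/15
seg 1: a=4, c=M1/2=-58/5, d=(M2−M1)/(6·1)=22/3, b=Δ1−h1·(2M1+M2)/6=-11/15
seg 2: a=-1, c=M2/2=52/5, d=(M3−M2)/(6·1)=-52/15, b=Δ2−h2·(2M2+M3)/6=-29/15
t_q=1/2 → seg 0, τ=1/2; S=-3+163/15·τ+0·τ²+-58/15·τ³=39/20

  seg 0: a=-3 b=163/15 c=0 d=-58/15
  seg 1: a=4 b=-11/15 c=-58/5 d=22/3
  seg 2: a=-1 b=-29/15 c=52/5 d=-52/15
S(1/2) = 39/20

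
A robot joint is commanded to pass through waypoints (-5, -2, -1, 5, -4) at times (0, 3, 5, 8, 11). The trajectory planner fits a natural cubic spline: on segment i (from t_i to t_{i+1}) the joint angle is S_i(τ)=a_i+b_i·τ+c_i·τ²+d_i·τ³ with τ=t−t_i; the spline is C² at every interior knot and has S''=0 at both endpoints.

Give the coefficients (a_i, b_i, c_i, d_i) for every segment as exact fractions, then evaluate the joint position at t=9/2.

Δ: Δ0=1, Δ1=1/2, Δ2=2, Δ3=-3
row 1: diag=10, rhs=-3; c'=1/5, d'=-3/10
row 2: denom=10−2·1/5=48/5; d'=(9−2·-3/10)/(48/5)=1
row 3: denom=12−3·5/16=177/16; d'=(-30−3·1)/(177/16)=-176/59
back: M3=-176/59
back: M2=1−5/16·-176/59=114/59
back: M1=-3/10−1/5·114/59=-81/118
M: M0=0, M1=-81/118, M2=114/59, M3=-176/59, M4=0
seg 0: a=-5, c=M0/2=0, d=(M1−M0)/(6·3)=-9/236, b=Δ0−h0·(2M0+M1)/6=317/236
seg 1: a=-2, c=M1/2=-81/236, d=(M2−M1)/(6·2)=103/472, b=Δ1−h1·(2M1+M2)/6=37/118
seg 2: a=-1, c=M2/2=57/59, d=(M3−M2)/(6·3)=-145/531, b=Δ2−h2·(2M2+M3)/6=92/59
seg 3: a=5, c=M3/2=-88/59, d=(M4−M3)/(6·3)=88/531, b=Δ3−h3·(2M3+M4)/6=-1/59
t_q=9/2 → seg 1, τ=3/2; S=-2+37/118·τ+-81/236·τ²+103/472·τ³=-5911/3776

  seg 0: a=-5 b=317/236 c=0 d=-9/236
  seg 1: a=-2 b=37/118 c=-81/236 d=103/472
  seg 2: a=-1 b=92/59 c=57/59 d=-145/531
  seg 3: a=5 b=-1/59 c=-88/59 d=88/531
S(9/2) = -5911/3776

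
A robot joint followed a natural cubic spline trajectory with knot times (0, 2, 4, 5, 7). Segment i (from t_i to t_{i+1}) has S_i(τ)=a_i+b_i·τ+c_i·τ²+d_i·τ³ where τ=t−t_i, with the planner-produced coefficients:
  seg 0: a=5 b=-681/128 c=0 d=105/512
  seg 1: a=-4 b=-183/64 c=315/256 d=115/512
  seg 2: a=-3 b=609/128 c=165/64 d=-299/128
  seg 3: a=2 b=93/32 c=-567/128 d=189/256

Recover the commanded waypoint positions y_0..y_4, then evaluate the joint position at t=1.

y_0 = S_0(0) = a_0 = 5
y_1 = S_1(0) = a_1 = -4
y_2 = S_2(0) = a_2 = -3
y_3 = S_3(0) = a_3 = 2
y_4 = S_3(2) = -4
t_q=1 is in segment 0 (τ=1); S_0(τ)=-59/512

y_0=5 y_1=-4 y_2=-3 y_3=2 y_4=-4
S(1) = -59/512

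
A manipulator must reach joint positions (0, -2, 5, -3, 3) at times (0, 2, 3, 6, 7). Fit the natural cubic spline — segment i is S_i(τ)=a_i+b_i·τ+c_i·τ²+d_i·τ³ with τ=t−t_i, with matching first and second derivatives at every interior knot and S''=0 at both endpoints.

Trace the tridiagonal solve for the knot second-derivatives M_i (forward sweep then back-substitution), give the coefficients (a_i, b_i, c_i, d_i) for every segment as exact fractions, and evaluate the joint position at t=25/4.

Δ: Δ0=-1, Δ1=7, Δ2=-8/3, Δ3=6
row 1: diag=6, rhs=48; c'=1/6, d'=8
row 2: denom=8−1·1/6=47/6; d'=(-58−1·8)/(47/6)=-396/47
row 3: denom=8−3·18/47=322/47; d'=(52−3·-396/47)/(322/47)=1816/161
back: M3=1816/161
back: M2=-396/47−18/47·1816/161=-2052/161
back: M1=8−1/6·-2052/161=1630/161
M: M0=0, M1=1630/161, M2=-2052/161, M3=1816/161, M4=0
seg 0: a=0, c=M0/2=0, d=(M1−M0)/(6·2)=815/966, b=Δ0−h0·(2M0+M1)/6=-2113/483
seg 1: a=-2, c=M1/2=815/161, d=(M2−M1)/(6·1)=-263/69, b=Δ1−h1·(2M1+M2)/6=2777/483
seg 2: a=5, c=M2/2=-1026/161, d=(M3−M2)/(6·3)=1934/1449, b=Δ2−h2·(2M2+M3)/6=2144/483
seg 3: a=-3, c=M3/2=908/161, d=(M4−M3)/(6·1)=-908/483, b=Δ3−h3·(2M3+M4)/6=1082/483
t_q=25/4 → seg 3, τ=1/4; S=-3+1082/483·τ+908/161·τ²+-908/483·τ³=-779/368

  seg 0: a=0 b=-2113/483 c=0 d=815/966
  seg 1: a=-2 b=2777/483 c=815/161 d=-263/69
  seg 2: a=5 b=2144/483 c=-1026/161 d=1934/1449
  seg 3: a=-3 b=1082/483 c=908/161 d=-908/483
S(25/4) = -779/368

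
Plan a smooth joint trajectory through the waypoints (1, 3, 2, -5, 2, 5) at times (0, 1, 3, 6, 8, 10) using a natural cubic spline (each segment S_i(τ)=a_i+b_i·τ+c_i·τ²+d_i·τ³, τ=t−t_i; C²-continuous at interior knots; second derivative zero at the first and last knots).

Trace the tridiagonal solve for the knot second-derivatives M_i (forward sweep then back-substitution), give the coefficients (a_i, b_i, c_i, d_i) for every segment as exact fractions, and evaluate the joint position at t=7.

Δ: Δ0=2, Δ1=-1/2, Δ2=-7/3, Δ3=7/2, Δ4=3/2
row 1: diag=6, rhs=-15; c'=1/3, d'=-5/2
row 2: denom=10−2·1/3=28/3; d'=(-11−2·-5/2)/(28/3)=-9/14
row 3: denom=10−3·9/28=253/28; d'=(35−3·-9/14)/(253/28)=94/23
row 4: denom=8−2·56/253=1912/253; d'=(-12−2·94/23)/(1912/253)=-638/239
back: M4=-638/239
back: M3=94/23−56/253·-638/239=1118/239
back: M2=-9/14−9/28·1118/239=-513/239
back: M1=-5/2−1/3·-513/239=-853/478
M: M0=0, M1=-853/478, M2=-513/239, M3=1118/239, M4=-638/239, M5=0
seg 0: a=1, c=M0/2=0, d=(M1−M0)/(6·1)=-853/2868, b=Δ0−h0·(2M0+M1)/6=6589/2868
seg 1: a=3, c=M1/2=-853/956, d=(M2−M1)/(6·2)=-173/5736, b=Δ1−h1·(2M1+M2)/6=2015/1434
seg 2: a=2, c=M2/2=-513/478, d=(M3−M2)/(6·3)=1631/4302, b=Δ2−h2·(2M2+M3)/6=-1811/717
seg 3: a=-5, c=M3/2=559/239, d=(M4−M3)/(6·2)=-439/717, b=Δ3−h3·(2M3+M4)/6=1823/1434
seg 4: a=2, c=M4/2=-319/239, d=(M5−M4)/(6·2)=319/1434, b=Δ4−h4·(2M4+M5)/6=4703/1434
t_q=7 → seg 3, τ=1; S=-5+1823/1434·τ+559/239·τ²+-439/717·τ³=-957/478

  seg 0: a=1 b=6589/2868 c=0 d=-853/2868
  seg 1: a=3 b=2015/1434 c=-853/956 d=-173/5736
  seg 2: a=2 b=-1811/717 c=-513/478 d=1631/4302
  seg 3: a=-5 b=1823/1434 c=559/239 d=-439/717
  seg 4: a=2 b=4703/1434 c=-319/239 d=319/1434
S(7) = -957/478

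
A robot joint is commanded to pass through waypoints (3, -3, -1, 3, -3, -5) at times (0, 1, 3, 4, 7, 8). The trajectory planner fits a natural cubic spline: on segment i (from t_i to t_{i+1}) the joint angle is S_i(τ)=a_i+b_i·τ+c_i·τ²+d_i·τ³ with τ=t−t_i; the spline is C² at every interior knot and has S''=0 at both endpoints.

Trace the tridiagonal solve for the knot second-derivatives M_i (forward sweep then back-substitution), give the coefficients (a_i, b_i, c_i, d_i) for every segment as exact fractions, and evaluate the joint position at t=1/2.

Δ: Δ0=-6, Δ1=1, Δ2=4, Δ3=-2, Δ4=-2
row 1: diag=6, rhs=42; c'=1/3, d'=7
row 2: denom=6−2·1/3=16/3; d'=(18−2·7)/(16/3)=3/4
row 3: denom=8−1·3/16=125/16; d'=(-36−1·3/4)/(125/16)=-588/125
row 4: denom=8−3·48/125=856/125; d'=(0−3·-588/125)/(856/125)=441/214
back: M4=441/214
back: M3=-588/125−48/125·441/214=-588/107
back: M2=3/4−3/16·-588/107=381/214
back: M1=7−1/3·381/214=1371/214
M: M0=0, M1=1371/214, M2=381/214, M3=-588/107, M4=441/214, M5=0
seg 0: a=3, c=M0/2=0, d=(M1−M0)/(6·1)=457/428, b=Δ0−h0·(2M0+M1)/6=-3025/428
seg 1: a=-3, c=M1/2=1371/428, d=(M2−M1)/(6·2)=-165/428, b=Δ1−h1·(2M1+M2)/6=-827/214
seg 2: a=-1, c=M2/2=381/428, d=(M3−M2)/(6·1)=-519/428, b=Δ2−h2·(2M2+M3)/6=925/214
seg 3: a=3, c=M3/2=-294/107, d=(M4−M3)/(6·3)=539/1284, b=Δ3−h3·(2M3+M4)/6=1055/428
seg 4: a=-3, c=M4/2=441/428, d=(M5−M4)/(6·1)=-147/428, b=Δ4−h4·(2M4+M5)/6=-575/214
t_q=1/2 → seg 0, τ=1/2; S=3+-3025/428·τ+0·τ²+457/428·τ³=-1371/3424

  seg 0: a=3 b=-3025/428 c=0 d=457/428
  seg 1: a=-3 b=-827/214 c=1371/428 d=-165/428
  seg 2: a=-1 b=925/214 c=381/428 d=-519/428
  seg 3: a=3 b=1055/428 c=-294/107 d=539/1284
  seg 4: a=-3 b=-575/214 c=441/428 d=-147/428
S(1/2) = -1371/3424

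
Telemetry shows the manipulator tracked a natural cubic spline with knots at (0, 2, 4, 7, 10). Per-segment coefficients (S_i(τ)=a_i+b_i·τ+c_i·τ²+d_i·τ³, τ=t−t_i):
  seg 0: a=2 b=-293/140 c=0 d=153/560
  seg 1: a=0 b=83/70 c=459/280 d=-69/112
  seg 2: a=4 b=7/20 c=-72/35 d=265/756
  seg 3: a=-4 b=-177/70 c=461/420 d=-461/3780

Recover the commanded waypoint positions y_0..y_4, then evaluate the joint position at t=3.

y_0=2 y_1=0 y_2=4 y_3=-4 y_4=-5
S(3) = 1237/560

y_0 = S_0(0) = a_0 = 2
y_1 = S_1(0) = a_1 = 0
y_2 = S_2(0) = a_2 = 4
y_3 = S_3(0) = a_3 = -4
y_4 = S_3(3) = -5
t_q=3 is in segment 1 (τ=1); S_1(τ)=1237/560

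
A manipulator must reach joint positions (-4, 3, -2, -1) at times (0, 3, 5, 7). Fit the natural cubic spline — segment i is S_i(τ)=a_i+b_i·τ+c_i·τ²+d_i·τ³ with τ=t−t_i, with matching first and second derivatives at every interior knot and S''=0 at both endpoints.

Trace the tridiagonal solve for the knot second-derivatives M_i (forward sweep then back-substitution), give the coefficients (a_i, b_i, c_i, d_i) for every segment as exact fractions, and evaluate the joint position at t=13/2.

Δ: Δ0=7/3, Δ1=-5/2, Δ2=1/2
row 1: diag=10, rhs=-29; c'=1/5, d'=-29/10
row 2: denom=8−2·1/5=38/5; d'=(18−2·-29/10)/(38/5)=119/38
back: M2=119/38
back: M1=-29/10−1/5·119/38=-67/19
M: M0=0, M1=-67/19, M2=119/38, M3=0
seg 0: a=-4, c=M0/2=0, d=(M1−M0)/(6·3)=-67/342, b=Δ0−h0·(2M0+M1)/6=467/114
seg 1: a=3, c=M1/2=-67/38, d=(M2−M1)/(6·2)=253/456, b=Δ1−h1·(2M1+M2)/6=-68/57
seg 2: a=-2, c=M2/2=119/76, d=(M3−M2)/(6·2)=-119/456, b=Δ2−h2·(2M2+M3)/6=-181/114
t_q=13/2 → seg 2, τ=3/2; S=-2+-181/114·τ+119/76·τ²+-119/456·τ³=-2115/1216

  seg 0: a=-4 b=467/114 c=0 d=-67/342
  seg 1: a=3 b=-68/57 c=-67/38 d=253/456
  seg 2: a=-2 b=-181/114 c=119/76 d=-119/456
S(13/2) = -2115/1216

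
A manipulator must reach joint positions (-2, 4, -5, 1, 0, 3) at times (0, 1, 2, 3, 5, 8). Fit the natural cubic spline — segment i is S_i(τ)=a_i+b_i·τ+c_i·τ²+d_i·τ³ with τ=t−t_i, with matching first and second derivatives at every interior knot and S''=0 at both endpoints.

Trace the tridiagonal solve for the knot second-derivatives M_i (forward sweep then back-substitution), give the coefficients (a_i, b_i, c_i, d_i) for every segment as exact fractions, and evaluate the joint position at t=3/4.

  seg 0: a=-2 b=4459/400 c=0 d=-2059/400
  seg 1: a=4 b=-859/200 c=-6177/400 d=859/80
  seg 2: a=-5 b=-1187/400 c=1677/100 d=-3121/400
  seg 3: a=1 b=1433/200 c=-531/80 d=561/400
  seg 4: a=0 b=-511/200 c=711/400 d=-79/400
S(3/4) = 107239/25600

Δ: Δ0=6, Δ1=-9, Δ2=6, Δ3=-1/2, Δ4=1
row 1: diag=4, rhs=-90; c'=1/4, d'=-45/2
row 2: denom=4−1·1/4=15/4; d'=(90−1·-45/2)/(15/4)=30
row 3: denom=6−1·4/15=86/15; d'=(-39−1·30)/(86/15)=-1035/86
row 4: denom=10−2·15/43=400/43; d'=(9−2·-1035/86)/(400/43)=711/200
back: M4=711/200
back: M3=-1035/86−15/43·711/200=-531/40
back: M2=30−4/15·-531/40=1677/50
back: M1=-45/2−1/4·1677/50=-6177/200
M: M0=0, M1=-6177/200, M2=1677/50, M3=-531/40, M4=711/200, M5=0
seg 0: a=-2, c=M0/2=0, d=(M1−M0)/(6·1)=-2059/400, b=Δ0−h0·(2M0+M1)/6=4459/400
seg 1: a=4, c=M1/2=-6177/400, d=(M2−M1)/(6·1)=859/80, b=Δ1−h1·(2M1+M2)/6=-859/200
seg 2: a=-5, c=M2/2=1677/100, d=(M3−M2)/(6·1)=-3121/400, b=Δ2−h2·(2M2+M3)/6=-1187/400
seg 3: a=1, c=M3/2=-531/80, d=(M4−M3)/(6·2)=561/400, b=Δ3−h3·(2M3+M4)/6=1433/200
seg 4: a=0, c=M4/2=711/400, d=(M5−M4)/(6·3)=-79/400, b=Δ4−h4·(2M4+M5)/6=-511/200
t_q=3/4 → seg 0, τ=3/4; S=-2+4459/400·τ+0·τ²+-2059/400·τ³=107239/25600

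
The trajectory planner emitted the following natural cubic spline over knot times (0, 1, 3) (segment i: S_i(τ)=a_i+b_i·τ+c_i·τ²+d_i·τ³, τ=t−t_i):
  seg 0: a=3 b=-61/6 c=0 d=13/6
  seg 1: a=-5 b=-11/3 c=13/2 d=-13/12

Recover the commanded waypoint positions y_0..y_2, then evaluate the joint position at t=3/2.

y_0 = S_0(0) = a_0 = 3
y_1 = S_1(0) = a_1 = -5
y_2 = S_1(2) = 5
t_q=3/2 is in segment 1 (τ=1/2); S_1(τ)=-171/32

y_0=3 y_1=-5 y_2=5
S(3/2) = -171/32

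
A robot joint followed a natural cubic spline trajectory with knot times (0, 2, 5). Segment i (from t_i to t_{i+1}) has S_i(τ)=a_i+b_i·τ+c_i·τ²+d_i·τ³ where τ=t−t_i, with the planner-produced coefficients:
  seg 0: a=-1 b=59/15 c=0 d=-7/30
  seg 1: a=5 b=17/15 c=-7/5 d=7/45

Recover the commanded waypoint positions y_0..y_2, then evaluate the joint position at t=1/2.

y_0 = S_0(0) = a_0 = -1
y_1 = S_1(0) = a_1 = 5
y_2 = S_1(3) = 0
t_q=1/2 is in segment 0 (τ=1/2); S_0(τ)=15/16

y_0=-1 y_1=5 y_2=0
S(1/2) = 15/16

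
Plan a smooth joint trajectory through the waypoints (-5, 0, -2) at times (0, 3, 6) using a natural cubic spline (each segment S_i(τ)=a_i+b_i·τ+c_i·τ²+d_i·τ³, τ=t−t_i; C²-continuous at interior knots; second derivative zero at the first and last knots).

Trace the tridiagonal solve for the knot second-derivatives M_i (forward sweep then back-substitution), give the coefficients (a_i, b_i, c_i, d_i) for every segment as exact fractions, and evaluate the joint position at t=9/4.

  seg 0: a=-5 b=9/4 c=0 d=-7/108
  seg 1: a=0 b=1/2 c=-7/12 d=7/108
S(9/4) = -173/256

Δ: Δ0=5/3, Δ1=-2/3
row 1: diag=12, rhs=-14; c'=1/4, d'=-7/6
back: M1=-7/6
M: M0=0, M1=-7/6, M2=0
seg 0: a=-5, c=M0/2=0, d=(M1−M0)/(6·3)=-7/108, b=Δ0−h0·(2M0+M1)/6=9/4
seg 1: a=0, c=M1/2=-7/12, d=(M2−M1)/(6·3)=7/108, b=Δ1−h1·(2M1+M2)/6=1/2
t_q=9/4 → seg 0, τ=9/4; S=-5+9/4·τ+0·τ²+-7/108·τ³=-173/256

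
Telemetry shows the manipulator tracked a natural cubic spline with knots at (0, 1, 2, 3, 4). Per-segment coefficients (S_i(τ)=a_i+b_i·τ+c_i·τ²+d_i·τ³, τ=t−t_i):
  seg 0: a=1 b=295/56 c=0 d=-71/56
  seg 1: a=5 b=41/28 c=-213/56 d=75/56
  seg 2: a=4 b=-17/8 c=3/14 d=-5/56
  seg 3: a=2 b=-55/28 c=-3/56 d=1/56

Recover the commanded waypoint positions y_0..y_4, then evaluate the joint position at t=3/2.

y_0=1 y_1=5 y_2=4 y_3=2 y_4=0
S(3/2) = 2217/448

y_0 = S_0(0) = a_0 = 1
y_1 = S_1(0) = a_1 = 5
y_2 = S_2(0) = a_2 = 4
y_3 = S_3(0) = a_3 = 2
y_4 = S_3(1) = 0
t_q=3/2 is in segment 1 (τ=1/2); S_1(τ)=2217/448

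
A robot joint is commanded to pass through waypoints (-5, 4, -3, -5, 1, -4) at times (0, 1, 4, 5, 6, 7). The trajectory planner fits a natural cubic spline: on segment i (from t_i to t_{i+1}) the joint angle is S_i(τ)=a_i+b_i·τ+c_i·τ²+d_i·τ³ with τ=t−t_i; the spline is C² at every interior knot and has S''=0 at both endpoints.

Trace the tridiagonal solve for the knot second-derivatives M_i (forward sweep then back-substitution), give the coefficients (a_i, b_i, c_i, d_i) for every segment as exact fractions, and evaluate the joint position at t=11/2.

Δ: Δ0=9, Δ1=-7/3, Δ2=-2, Δ3=6, Δ4=-5
row 1: diag=8, rhs=-68; c'=3/8, d'=-17/2
row 2: denom=8−3·3/8=55/8; d'=(2−3·-17/2)/(55/8)=4
row 3: denom=4−1·8/55=212/55; d'=(48−1·4)/(212/55)=605/53
row 4: denom=4−1·55/212=793/212; d'=(-66−1·605/53)/(793/212)=-16412/793
back: M4=-16412/793
back: M3=605/53−55/212·-16412/793=13310/793
back: M2=4−8/55·13310/793=1236/793
back: M1=-17/2−3/8·1236/793=-7204/793
M: M0=0, M1=-7204/793, M2=1236/793, M3=13310/793, M4=-16412/793, M5=0
seg 0: a=-5, c=M0/2=0, d=(M1−M0)/(6·1)=-3602/2379, b=Δ0−h0·(2M0+M1)/6=25013/2379
seg 1: a=4, c=M1/2=-3602/793, d=(M2−M1)/(6·3)=4220/7137, b=Δ1−h1·(2M1+M2)/6=14207/2379
seg 2: a=-3, c=M2/2=618/793, d=(M3−M2)/(6·1)=6037/2379, b=Δ2−h2·(2M2+M3)/6=-973/183
seg 3: a=-5, c=M3/2=6655/793, d=(M4−M3)/(6·1)=-14861/2379, b=Δ3−h3·(2M3+M4)/6=9170/2379
seg 4: a=1, c=M4/2=-8206/793, d=(M5−M4)/(6·1)=8206/2379, b=Δ4−h4·(2M4+M5)/6=4517/2379
t_q=11/2 → seg 3, τ=1/2; S=-5+9170/2379·τ+6655/793·τ²+-14861/2379·τ³=-11137/6344

  seg 0: a=-5 b=25013/2379 c=0 d=-3602/2379
  seg 1: a=4 b=14207/2379 c=-3602/793 d=4220/7137
  seg 2: a=-3 b=-973/183 c=618/793 d=6037/2379
  seg 3: a=-5 b=9170/2379 c=6655/793 d=-14861/2379
  seg 4: a=1 b=4517/2379 c=-8206/793 d=8206/2379
S(11/2) = -11137/6344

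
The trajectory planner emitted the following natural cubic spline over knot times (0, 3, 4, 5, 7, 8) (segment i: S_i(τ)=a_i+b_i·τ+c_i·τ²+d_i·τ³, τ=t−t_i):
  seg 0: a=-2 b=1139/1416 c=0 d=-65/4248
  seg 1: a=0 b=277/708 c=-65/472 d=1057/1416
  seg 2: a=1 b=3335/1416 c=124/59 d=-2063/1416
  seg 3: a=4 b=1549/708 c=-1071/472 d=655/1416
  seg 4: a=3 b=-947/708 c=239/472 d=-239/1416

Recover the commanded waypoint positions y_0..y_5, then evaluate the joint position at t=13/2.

y_0 = S_0(0) = a_0 = -2
y_1 = S_1(0) = a_1 = 0
y_2 = S_2(0) = a_2 = 1
y_3 = S_3(0) = a_3 = 4
y_4 = S_4(0) = a_4 = 3
y_5 = S_4(1) = 2
t_q=13/2 is in segment 3 (τ=3/2); S_3(τ)=14113/3776

y_0=-2 y_1=0 y_2=1 y_3=4 y_4=3 y_5=2
S(13/2) = 14113/3776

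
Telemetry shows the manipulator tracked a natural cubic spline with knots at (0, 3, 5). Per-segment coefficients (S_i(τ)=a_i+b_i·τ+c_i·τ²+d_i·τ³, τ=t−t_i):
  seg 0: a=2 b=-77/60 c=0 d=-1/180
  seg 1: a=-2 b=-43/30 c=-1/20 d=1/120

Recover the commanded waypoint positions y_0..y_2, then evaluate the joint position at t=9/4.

y_0 = S_0(0) = a_0 = 2
y_1 = S_1(0) = a_1 = -2
y_2 = S_1(2) = -5
t_q=9/4 is in segment 0 (τ=9/4); S_0(τ)=-1217/1280

y_0=2 y_1=-2 y_2=-5
S(9/4) = -1217/1280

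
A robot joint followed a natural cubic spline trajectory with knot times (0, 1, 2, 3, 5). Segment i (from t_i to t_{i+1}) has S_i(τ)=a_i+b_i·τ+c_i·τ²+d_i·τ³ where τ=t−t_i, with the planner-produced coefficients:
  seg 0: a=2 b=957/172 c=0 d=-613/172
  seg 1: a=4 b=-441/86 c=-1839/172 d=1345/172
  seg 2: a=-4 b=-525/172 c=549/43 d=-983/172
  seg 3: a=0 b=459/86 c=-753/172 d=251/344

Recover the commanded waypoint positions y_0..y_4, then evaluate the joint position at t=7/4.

y_0=2 y_1=4 y_2=-4 y_3=0 y_4=-1
S(7/4) = -28193/11008

y_0 = S_0(0) = a_0 = 2
y_1 = S_1(0) = a_1 = 4
y_2 = S_2(0) = a_2 = -4
y_3 = S_3(0) = a_3 = 0
y_4 = S_3(2) = -1
t_q=7/4 is in segment 1 (τ=3/4); S_1(τ)=-28193/11008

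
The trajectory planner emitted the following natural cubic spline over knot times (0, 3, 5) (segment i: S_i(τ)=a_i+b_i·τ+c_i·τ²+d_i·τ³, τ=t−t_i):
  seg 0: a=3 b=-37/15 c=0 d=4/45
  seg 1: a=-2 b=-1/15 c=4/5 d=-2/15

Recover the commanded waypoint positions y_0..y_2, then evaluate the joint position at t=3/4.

y_0=3 y_1=-2 y_2=0
S(3/4) = 19/16

y_0 = S_0(0) = a_0 = 3
y_1 = S_1(0) = a_1 = -2
y_2 = S_1(2) = 0
t_q=3/4 is in segment 0 (τ=3/4); S_0(τ)=19/16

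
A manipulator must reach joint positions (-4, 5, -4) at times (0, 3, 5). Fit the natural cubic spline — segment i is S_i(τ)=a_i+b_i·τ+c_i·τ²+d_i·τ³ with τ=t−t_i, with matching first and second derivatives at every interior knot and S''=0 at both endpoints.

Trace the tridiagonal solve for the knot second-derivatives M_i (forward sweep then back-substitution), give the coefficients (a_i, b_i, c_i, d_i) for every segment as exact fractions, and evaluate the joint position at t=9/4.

Δ: Δ0=3, Δ1=-9/2
row 1: diag=10, rhs=-45; c'=1/5, d'=-9/2
back: M1=-9/2
M: M0=0, M1=-9/2, M2=0
seg 0: a=-4, c=M0/2=0, d=(M1−M0)/(6·3)=-1/4, b=Δ0−h0·(2M0+M1)/6=21/4
seg 1: a=5, c=M1/2=-9/4, d=(M2−M1)/(6·2)=3/8, b=Δ1−h1·(2M1+M2)/6=-3/2
t_q=9/4 → seg 0, τ=9/4; S=-4+21/4·τ+0·τ²+-1/4·τ³=1271/256

  seg 0: a=-4 b=21/4 c=0 d=-1/4
  seg 1: a=5 b=-3/2 c=-9/4 d=3/8
S(9/4) = 1271/256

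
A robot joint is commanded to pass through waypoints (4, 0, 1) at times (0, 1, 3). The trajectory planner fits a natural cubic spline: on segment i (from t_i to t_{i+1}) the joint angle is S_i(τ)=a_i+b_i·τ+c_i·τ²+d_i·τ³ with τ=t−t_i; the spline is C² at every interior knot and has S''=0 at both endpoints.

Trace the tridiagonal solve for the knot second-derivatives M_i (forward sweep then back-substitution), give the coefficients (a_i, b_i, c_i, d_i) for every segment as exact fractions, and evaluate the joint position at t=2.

Δ: Δ0=-4, Δ1=1/2
row 1: diag=6, rhs=27; c'=1/3, d'=9/2
back: M1=9/2
M: M0=0, M1=9/2, M2=0
seg 0: a=4, c=M0/2=0, d=(M1−M0)/(6·1)=3/4, b=Δ0−h0·(2M0+M1)/6=-19/4
seg 1: a=0, c=M1/2=9/4, d=(M2−M1)/(6·2)=-3/8, b=Δ1−h1·(2M1+M2)/6=-5/2
t_q=2 → seg 1, τ=1; S=0+-5/2·τ+9/4·τ²+-3/8·τ³=-5/8

  seg 0: a=4 b=-19/4 c=0 d=3/4
  seg 1: a=0 b=-5/2 c=9/4 d=-3/8
S(2) = -5/8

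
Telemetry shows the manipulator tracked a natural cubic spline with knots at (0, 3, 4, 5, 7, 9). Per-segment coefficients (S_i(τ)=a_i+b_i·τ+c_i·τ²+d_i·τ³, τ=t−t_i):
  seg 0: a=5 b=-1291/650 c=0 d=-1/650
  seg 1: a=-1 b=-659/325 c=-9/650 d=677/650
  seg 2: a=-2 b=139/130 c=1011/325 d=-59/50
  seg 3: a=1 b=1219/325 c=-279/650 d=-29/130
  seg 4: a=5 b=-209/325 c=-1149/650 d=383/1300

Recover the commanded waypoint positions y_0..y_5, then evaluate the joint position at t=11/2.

y_0 = S_0(0) = a_0 = 5
y_1 = S_1(0) = a_1 = -1
y_2 = S_2(0) = a_2 = -2
y_3 = S_3(0) = a_3 = 1
y_4 = S_4(0) = a_4 = 5
y_5 = S_4(2) = -1
t_q=11/2 is in segment 3 (τ=1/2); S_3(τ)=14249/5200

y_0=5 y_1=-1 y_2=-2 y_3=1 y_4=5 y_5=-1
S(11/2) = 14249/5200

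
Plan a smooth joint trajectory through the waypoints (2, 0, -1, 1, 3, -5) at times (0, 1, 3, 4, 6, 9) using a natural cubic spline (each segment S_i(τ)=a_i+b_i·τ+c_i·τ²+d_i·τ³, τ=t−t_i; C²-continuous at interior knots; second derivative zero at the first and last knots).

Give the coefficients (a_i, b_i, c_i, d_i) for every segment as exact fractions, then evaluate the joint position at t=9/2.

  seg 0: a=2 b=-11003/5196 c=0 d=611/5196
  seg 1: a=0 b=-4585/2598 c=611/1732 d=1453/10392
  seg 2: a=-1 b=1720/1299 c=516/433 d=-670/1299
  seg 3: a=1 b=2806/1299 c=-154/433 d=-583/5196
  seg 4: a=3 b=-791/1299 c=-891/866 d=99/866
S(9/2) = 27395/13856

Δ: Δ0=-2, Δ1=-1/2, Δ2=2, Δ3=1, Δ4=-8/3
row 1: diag=6, rhs=9; c'=1/3, d'=3/2
row 2: denom=6−2·1/3=16/3; d'=(15−2·3/2)/(16/3)=9/4
row 3: denom=6−1·3/16=93/16; d'=(-6−1·9/4)/(93/16)=-44/31
row 4: denom=10−2·32/93=866/93; d'=(-22−2·-44/31)/(866/93)=-891/433
back: M4=-891/433
back: M3=-44/31−32/93·-891/433=-308/433
back: M2=9/4−3/16·-308/433=1032/433
back: M1=3/2−1/3·1032/433=611/866
M: M0=0, M1=611/866, M2=1032/433, M3=-308/433, M4=-891/433, M5=0
seg 0: a=2, c=M0/2=0, d=(M1−M0)/(6·1)=611/5196, b=Δ0−h0·(2M0+M1)/6=-11003/5196
seg 1: a=0, c=M1/2=611/1732, d=(M2−M1)/(6·2)=1453/10392, b=Δ1−h1·(2M1+M2)/6=-4585/2598
seg 2: a=-1, c=M2/2=516/433, d=(M3−M2)/(6·1)=-670/1299, b=Δ2−h2·(2M2+M3)/6=1720/1299
seg 3: a=1, c=M3/2=-154/433, d=(M4−M3)/(6·2)=-583/5196, b=Δ3−h3·(2M3+M4)/6=2806/1299
seg 4: a=3, c=M4/2=-891/866, d=(M5−M4)/(6·3)=99/866, b=Δ4−h4·(2M4+M5)/6=-791/1299
t_q=9/2 → seg 3, τ=1/2; S=1+2806/1299·τ+-154/433·τ²+-583/5196·τ³=27395/13856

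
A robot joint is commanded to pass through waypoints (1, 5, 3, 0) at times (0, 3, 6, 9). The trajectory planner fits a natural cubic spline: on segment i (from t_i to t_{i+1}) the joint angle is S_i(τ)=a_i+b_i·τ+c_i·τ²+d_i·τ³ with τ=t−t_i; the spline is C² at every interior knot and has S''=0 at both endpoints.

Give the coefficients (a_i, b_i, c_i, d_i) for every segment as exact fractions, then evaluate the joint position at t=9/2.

  seg 0: a=1 b=83/45 c=0 d=-23/405
  seg 1: a=5 b=14/45 c=-23/45 d=5/81
  seg 2: a=3 b=-49/45 c=2/45 d=-2/405
S(9/2) = 181/40

Δ: Δ0=4/3, Δ1=-2/3, Δ2=-1
row 1: diag=12, rhs=-12; c'=1/4, d'=-1
row 2: denom=12−3·1/4=45/4; d'=(-2−3·-1)/(45/4)=4/45
back: M2=4/45
back: M1=-1−1/4·4/45=-46/45
M: M0=0, M1=-46/45, M2=4/45, M3=0
seg 0: a=1, c=M0/2=0, d=(M1−M0)/(6·3)=-23/405, b=Δ0−h0·(2M0+M1)/6=83/45
seg 1: a=5, c=M1/2=-23/45, d=(M2−M1)/(6·3)=5/81, b=Δ1−h1·(2M1+M2)/6=14/45
seg 2: a=3, c=M2/2=2/45, d=(M3−M2)/(6·3)=-2/405, b=Δ2−h2·(2M2+M3)/6=-49/45
t_q=9/2 → seg 1, τ=3/2; S=5+14/45·τ+-23/45·τ²+5/81·τ³=181/40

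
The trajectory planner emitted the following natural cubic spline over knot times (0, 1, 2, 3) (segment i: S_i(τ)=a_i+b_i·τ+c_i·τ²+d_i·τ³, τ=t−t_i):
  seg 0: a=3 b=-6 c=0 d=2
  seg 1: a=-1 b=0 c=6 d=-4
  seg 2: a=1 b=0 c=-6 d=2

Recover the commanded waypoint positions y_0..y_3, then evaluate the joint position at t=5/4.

y_0 = S_0(0) = a_0 = 3
y_1 = S_1(0) = a_1 = -1
y_2 = S_2(0) = a_2 = 1
y_3 = S_2(1) = -3
t_q=5/4 is in segment 1 (τ=1/4); S_1(τ)=-11/16

y_0=3 y_1=-1 y_2=1 y_3=-3
S(5/4) = -11/16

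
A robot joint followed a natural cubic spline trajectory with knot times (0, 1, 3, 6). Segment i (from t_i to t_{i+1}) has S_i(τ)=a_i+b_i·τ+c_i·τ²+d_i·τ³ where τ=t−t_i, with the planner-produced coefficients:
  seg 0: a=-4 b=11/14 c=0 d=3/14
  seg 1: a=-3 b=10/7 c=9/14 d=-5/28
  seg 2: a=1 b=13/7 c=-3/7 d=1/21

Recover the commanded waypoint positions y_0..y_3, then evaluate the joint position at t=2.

y_0=-4 y_1=-3 y_2=1 y_3=4
S(2) = -31/28

y_0 = S_0(0) = a_0 = -4
y_1 = S_1(0) = a_1 = -3
y_2 = S_2(0) = a_2 = 1
y_3 = S_2(3) = 4
t_q=2 is in segment 1 (τ=1); S_1(τ)=-31/28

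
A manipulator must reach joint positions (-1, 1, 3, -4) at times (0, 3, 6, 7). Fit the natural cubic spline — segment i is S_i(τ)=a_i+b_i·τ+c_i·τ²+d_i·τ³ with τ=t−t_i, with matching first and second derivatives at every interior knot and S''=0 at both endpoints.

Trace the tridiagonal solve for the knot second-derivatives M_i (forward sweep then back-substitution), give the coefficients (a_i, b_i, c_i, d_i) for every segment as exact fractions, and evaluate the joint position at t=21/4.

  seg 0: a=-1 b=-11/87 c=0 d=23/261
  seg 1: a=1 b=196/87 c=23/29 d=-115/261
  seg 2: a=3 b=-425/87 c=-92/29 d=92/87
S(21/4) = 9401/1856

Δ: Δ0=2/3, Δ1=2/3, Δ2=-7
row 1: diag=12, rhs=0; c'=1/4, d'=0
row 2: denom=8−3·1/4=29/4; d'=(-46−3·0)/(29/4)=-184/29
back: M2=-184/29
back: M1=0−1/4·-184/29=46/29
M: M0=0, M1=46/29, M2=-184/29, M3=0
seg 0: a=-1, c=M0/2=0, d=(M1−M0)/(6·3)=23/261, b=Δ0−h0·(2M0+M1)/6=-11/87
seg 1: a=1, c=M1/2=23/29, d=(M2−M1)/(6·3)=-115/261, b=Δ1−h1·(2M1+M2)/6=196/87
seg 2: a=3, c=M2/2=-92/29, d=(M3−M2)/(6·1)=92/87, b=Δ2−h2·(2M2+M3)/6=-425/87
t_q=21/4 → seg 1, τ=9/4; S=1+196/87·τ+23/29·τ²+-115/261·τ³=9401/1856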